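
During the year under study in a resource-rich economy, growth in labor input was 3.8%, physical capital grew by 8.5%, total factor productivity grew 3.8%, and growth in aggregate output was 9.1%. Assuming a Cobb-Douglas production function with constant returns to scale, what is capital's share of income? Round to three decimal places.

gY = gA + α·gK + (1−α)·gL, so gY − gA − gL = α(gK − gL).
9.1 − 3.8 − 3.8 = α × (8.5 − 3.8).
1.5 = 4.7 α, so α = 0.31915.

0.319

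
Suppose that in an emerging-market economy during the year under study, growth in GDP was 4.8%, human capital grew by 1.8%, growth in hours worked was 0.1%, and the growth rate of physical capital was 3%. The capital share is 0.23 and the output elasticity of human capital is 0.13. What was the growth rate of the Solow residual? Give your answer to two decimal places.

Labor's share = 1 − 0.23 − 0.13 = 0.64.
Physical capital: 0.23 × 3 = 0.69 pp.
Human capital: 0.13 × 1.8 = 0.234 pp.
Hours worked: 0.64 × 0.1 = 0.064 pp.
TFP growth = 4.8 − 0.988 = 3.812%.

The Solow residual grew 3.81%.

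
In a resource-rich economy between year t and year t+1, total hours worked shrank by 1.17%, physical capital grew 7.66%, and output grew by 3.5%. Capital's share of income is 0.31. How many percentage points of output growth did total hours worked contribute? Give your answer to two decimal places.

Labor's share = 1 − 0.31 = 0.69.
Contribution = share × growth = 0.69 × (-1.17) = -0.8073 pp.

-0.81 percentage points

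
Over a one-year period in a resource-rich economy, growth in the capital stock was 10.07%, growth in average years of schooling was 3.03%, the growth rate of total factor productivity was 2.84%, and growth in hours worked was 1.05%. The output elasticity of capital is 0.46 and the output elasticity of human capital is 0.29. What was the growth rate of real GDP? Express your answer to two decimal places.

Real GDP growth was 8.61%.

Labor's share = 1 − 0.46 − 0.29 = 0.25.
The capital stock: 0.46 × 10.07 = 4.6322 pp.
Average years of schooling: 0.29 × 3.03 = 0.8787 pp.
Hours worked: 0.25 × 1.05 = 0.2625 pp.
Output growth = 2.84 + 5.7734 = 8.6134%.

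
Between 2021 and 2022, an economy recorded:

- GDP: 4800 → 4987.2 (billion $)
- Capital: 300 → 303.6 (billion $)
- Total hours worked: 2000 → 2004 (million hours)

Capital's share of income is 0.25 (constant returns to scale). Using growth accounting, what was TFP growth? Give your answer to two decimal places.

GDP growth = (4987.2 − 4800) / 4800 = 3.9%.
Capital growth = (303.6 − 300) / 300 = 1.2%.
Total hours worked growth = (2004 − 2000) / 2000 = 0.2%.
Labor's share = 1 − 0.25 = 0.75.
Capital: 0.25 × 1.2 = 0.3 pp.
Total hours worked: 0.75 × 0.2 = 0.15 pp.
TFP growth = 3.9 − 0.45 = 3.45%.

TFP grew 3.45%.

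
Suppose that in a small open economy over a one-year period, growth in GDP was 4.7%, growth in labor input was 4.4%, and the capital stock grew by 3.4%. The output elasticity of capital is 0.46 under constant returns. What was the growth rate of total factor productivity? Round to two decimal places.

Total factor productivity growth was 0.76%.

Labor's share = 1 − 0.46 = 0.54.
The capital stock: 0.46 × 3.4 = 1.564 pp.
Labor input: 0.54 × 4.4 = 2.376 pp.
TFP growth = 4.7 − 3.94 = 0.76%.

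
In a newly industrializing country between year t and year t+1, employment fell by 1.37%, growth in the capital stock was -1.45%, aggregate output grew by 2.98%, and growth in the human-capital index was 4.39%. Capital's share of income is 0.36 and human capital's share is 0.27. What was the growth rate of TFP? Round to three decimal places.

Labor's share = 1 − 0.36 − 0.27 = 0.37.
The capital stock: 0.36 × (-1.45) = -0.522 pp.
The human-capital index: 0.27 × 4.39 = 1.1853 pp.
Employment: 0.37 × (-1.37) = -0.5069 pp.
TFP growth = 2.98 − 0.1564 = 2.8236%.

2.824%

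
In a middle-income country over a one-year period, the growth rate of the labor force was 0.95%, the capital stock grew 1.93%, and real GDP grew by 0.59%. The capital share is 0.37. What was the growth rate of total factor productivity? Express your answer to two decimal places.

-0.72%

Labor's share = 1 − 0.37 = 0.63.
The capital stock: 0.37 × 1.93 = 0.7141 pp.
The labor force: 0.63 × 0.95 = 0.5985 pp.
TFP growth = 0.59 − 1.3126 = -0.7226%.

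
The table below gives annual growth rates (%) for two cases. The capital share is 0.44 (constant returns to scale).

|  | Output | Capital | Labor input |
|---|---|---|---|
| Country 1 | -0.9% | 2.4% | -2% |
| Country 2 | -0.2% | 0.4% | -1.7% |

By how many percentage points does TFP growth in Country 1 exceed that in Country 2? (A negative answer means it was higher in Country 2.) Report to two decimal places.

Labor's share = 1 − 0.44 = 0.56.
Country 1: TFP = -0.9 − 1.056 + 1.12 = -0.836%.
Country 2: TFP = -0.2 − 0.176 + 0.952 = 0.576%.
Difference = -0.836 − (0.576) = -1.412 pp.

-1.41 percentage points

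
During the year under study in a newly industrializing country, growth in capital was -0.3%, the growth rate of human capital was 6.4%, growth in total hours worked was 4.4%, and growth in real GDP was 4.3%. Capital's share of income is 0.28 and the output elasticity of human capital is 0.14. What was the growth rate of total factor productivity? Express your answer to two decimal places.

Labor's share = 1 − 0.28 − 0.14 = 0.58.
Capital: 0.28 × (-0.3) = -0.084 pp.
Human capital: 0.14 × 6.4 = 0.896 pp.
Total hours worked: 0.58 × 4.4 = 2.552 pp.
TFP growth = 4.3 − 3.364 = 0.936%.

0.94%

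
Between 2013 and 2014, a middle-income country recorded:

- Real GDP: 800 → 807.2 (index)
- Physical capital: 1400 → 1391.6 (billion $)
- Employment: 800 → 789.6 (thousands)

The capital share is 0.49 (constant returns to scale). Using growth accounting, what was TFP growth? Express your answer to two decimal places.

Real GDP growth = (807.2 − 800) / 800 = 0.9%.
Physical capital growth = (1391.6 − 1400) / 1400 = -0.6%.
Employment growth = (789.6 − 800) / 800 = -1.3%.
Labor's share = 1 − 0.49 = 0.51.
Physical capital: 0.49 × (-0.6) = -0.294 pp.
Employment: 0.51 × (-1.3) = -0.663 pp.
TFP growth = 0.9 + 0.957 = 1.857%.

1.86%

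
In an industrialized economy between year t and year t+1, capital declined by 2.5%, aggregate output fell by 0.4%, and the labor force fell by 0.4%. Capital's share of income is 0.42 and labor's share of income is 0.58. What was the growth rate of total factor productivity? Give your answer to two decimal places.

Labor's share = 1 − 0.42 = 0.58.
Capital: 0.42 × (-2.5) = -1.05 pp.
The labor force: 0.58 × (-0.4) = -0.232 pp.
TFP growth = -0.4 + 1.282 = 0.882%.

Total factor productivity grew 0.88%.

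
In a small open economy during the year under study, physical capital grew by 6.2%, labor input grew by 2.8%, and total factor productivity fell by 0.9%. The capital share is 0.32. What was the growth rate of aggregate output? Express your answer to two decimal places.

Labor's share = 1 − 0.32 = 0.68.
Physical capital: 0.32 × 6.2 = 1.984 pp.
Labor input: 0.68 × 2.8 = 1.904 pp.
Output growth = -0.9 + 3.888 = 2.988%.

2.99%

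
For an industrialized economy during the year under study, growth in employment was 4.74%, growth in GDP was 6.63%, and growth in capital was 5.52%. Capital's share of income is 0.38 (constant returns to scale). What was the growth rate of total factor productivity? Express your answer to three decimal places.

Labor's share = 1 − 0.38 = 0.62.
Capital: 0.38 × 5.52 = 2.0976 pp.
Employment: 0.62 × 4.74 = 2.9388 pp.
TFP growth = 6.63 − 5.0364 = 1.5936%.

1.594%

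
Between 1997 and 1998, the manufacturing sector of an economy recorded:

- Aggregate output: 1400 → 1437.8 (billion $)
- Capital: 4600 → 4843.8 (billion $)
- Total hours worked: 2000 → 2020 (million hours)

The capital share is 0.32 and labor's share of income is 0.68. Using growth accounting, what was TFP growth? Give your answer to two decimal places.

0.32%

Aggregate output growth = (1437.8 − 1400) / 1400 = 2.7%.
Capital growth = (4843.8 − 4600) / 4600 = 5.3%.
Total hours worked growth = (2020 − 2000) / 2000 = 1%.
Labor's share = 1 − 0.32 = 0.68.
Capital: 0.32 × 5.3 = 1.696 pp.
Total hours worked: 0.68 × 1 = 0.68 pp.
TFP growth = 2.7 − 2.376 = 0.324%.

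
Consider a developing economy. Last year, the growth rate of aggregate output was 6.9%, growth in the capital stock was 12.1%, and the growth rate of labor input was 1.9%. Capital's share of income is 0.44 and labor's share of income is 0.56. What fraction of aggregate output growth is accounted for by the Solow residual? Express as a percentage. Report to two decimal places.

7.42%

Labor's share = 1 − 0.44 = 0.56.
The capital stock: 0.44 × 12.1 = 5.324 pp.
Labor input: 0.56 × 1.9 = 1.064 pp.
TFP growth = 6.9 − 6.388 = 0.512%.
TFP share of growth = 0.512 / 6.9 × 100 = 7.4203%.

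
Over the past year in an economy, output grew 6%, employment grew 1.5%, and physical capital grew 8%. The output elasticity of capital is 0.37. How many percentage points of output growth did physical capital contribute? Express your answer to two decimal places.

2.96 pp

Contribution = share × growth = 0.37 × 8 = 2.96 pp.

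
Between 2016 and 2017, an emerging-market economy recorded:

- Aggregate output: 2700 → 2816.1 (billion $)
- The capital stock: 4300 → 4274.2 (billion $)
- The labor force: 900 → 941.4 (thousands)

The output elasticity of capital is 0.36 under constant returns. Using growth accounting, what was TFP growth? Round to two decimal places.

Aggregate output growth = (2816.1 − 2700) / 2700 = 4.3%.
The capital stock growth = (4274.2 − 4300) / 4300 = -0.6%.
The labor force growth = (941.4 − 900) / 900 = 4.6%.
Labor's share = 1 − 0.36 = 0.64.
The capital stock: 0.36 × (-0.6) = -0.216 pp.
The labor force: 0.64 × 4.6 = 2.944 pp.
TFP growth = 4.3 − 2.728 = 1.572%.

1.57%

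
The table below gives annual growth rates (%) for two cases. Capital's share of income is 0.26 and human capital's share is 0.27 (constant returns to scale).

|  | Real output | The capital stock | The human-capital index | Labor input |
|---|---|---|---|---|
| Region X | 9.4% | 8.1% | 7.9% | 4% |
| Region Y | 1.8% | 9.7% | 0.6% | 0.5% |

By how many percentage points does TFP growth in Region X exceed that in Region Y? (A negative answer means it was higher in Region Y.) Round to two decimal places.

Labor's share = 1 − 0.26 − 0.27 = 0.47.
Region X: TFP = 9.4 − 2.106 − 2.133 − 1.88 = 3.281%.
Region Y: TFP = 1.8 − 2.522 − 0.162 − 0.235 = -1.119%.
Difference = 3.281 − (-1.119) = 4.4 pp.

4.40 percentage points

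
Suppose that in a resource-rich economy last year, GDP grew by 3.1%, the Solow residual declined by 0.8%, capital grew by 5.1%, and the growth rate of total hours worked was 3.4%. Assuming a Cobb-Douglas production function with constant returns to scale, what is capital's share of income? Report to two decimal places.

gY = gA + α·gK + (1−α)·gL, so gY − gA − gL = α(gK − gL).
3.1 + 0.8 − 3.4 = α × (5.1 − 3.4).
0.5 = 1.7 α, so α = 0.2941.

0.29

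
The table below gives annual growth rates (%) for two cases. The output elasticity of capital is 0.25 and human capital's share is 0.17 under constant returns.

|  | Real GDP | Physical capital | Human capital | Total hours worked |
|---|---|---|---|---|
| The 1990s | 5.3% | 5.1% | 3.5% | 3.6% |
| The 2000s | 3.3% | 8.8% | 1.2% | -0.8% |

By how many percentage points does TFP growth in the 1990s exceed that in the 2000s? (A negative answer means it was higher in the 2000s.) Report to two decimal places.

-0.02 percentage points

Labor's share = 1 − 0.25 − 0.17 = 0.58.
The 1990s: TFP = 5.3 − 1.275 − 0.595 − 2.088 = 1.342%.
The 2000s: TFP = 3.3 − 2.2 − 0.204 + 0.464 = 1.36%.
Difference = 1.342 − (1.36) = -0.018 pp.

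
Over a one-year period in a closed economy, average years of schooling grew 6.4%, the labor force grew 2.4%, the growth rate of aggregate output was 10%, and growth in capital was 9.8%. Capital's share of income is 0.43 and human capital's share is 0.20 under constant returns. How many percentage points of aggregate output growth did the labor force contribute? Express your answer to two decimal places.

0.89 pp

Labor's share = 1 − 0.43 − 0.2 = 0.37.
Contribution = share × growth = 0.37 × 2.4 = 0.888 pp.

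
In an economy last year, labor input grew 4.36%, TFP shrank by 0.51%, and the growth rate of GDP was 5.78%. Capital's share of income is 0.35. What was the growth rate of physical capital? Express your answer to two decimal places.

Physical capital growth was 9.87%.

Labor's share = 1 − 0.35 = 0.65.
gY = gA + 0.65×4.36 + 0.35×g.
0.35×g = 5.78 + 0.51 − 2.834 = 3.456.
g = 3.456 / 0.35 = 9.8743%.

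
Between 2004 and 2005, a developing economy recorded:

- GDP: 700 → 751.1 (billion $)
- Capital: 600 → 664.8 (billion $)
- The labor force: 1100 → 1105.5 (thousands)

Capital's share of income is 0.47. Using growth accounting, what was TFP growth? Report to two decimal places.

1.96%

GDP growth = (751.1 − 700) / 700 = 7.3%.
Capital growth = (664.8 − 600) / 600 = 10.8%.
The labor force growth = (1105.5 − 1100) / 1100 = 0.5%.
Labor's share = 1 − 0.47 = 0.53.
Capital: 0.47 × 10.8 = 5.076 pp.
The labor force: 0.53 × 0.5 = 0.265 pp.
TFP growth = 7.3 − 5.341 = 1.959%.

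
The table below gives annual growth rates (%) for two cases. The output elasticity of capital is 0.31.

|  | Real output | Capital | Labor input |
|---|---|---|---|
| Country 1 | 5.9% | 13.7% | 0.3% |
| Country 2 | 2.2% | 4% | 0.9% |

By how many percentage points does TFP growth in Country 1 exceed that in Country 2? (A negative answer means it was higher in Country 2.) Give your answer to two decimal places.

Labor's share = 1 − 0.31 = 0.69.
Country 1: TFP = 5.9 − 4.247 − 0.207 = 1.446%.
Country 2: TFP = 2.2 − 1.24 − 0.621 = 0.339%.
Difference = 1.446 − (0.339) = 1.107 pp.

1.11 percentage points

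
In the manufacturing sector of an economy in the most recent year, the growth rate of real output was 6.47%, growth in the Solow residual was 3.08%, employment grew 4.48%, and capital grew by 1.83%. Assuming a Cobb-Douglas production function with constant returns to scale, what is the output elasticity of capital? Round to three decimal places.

gY = gA + α·gK + (1−α)·gL, so gY − gA − gL = α(gK − gL).
6.47 − 3.08 − 4.48 = α × (1.83 − 4.48).
-1.09 = -2.65 α, so α = 0.41132.

The output elasticity of capital is 0.411.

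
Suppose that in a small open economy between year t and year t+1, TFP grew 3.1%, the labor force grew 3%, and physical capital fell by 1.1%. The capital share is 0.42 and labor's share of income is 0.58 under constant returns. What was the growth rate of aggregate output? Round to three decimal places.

Aggregate output grew 4.378%.

Labor's share = 1 − 0.42 = 0.58.
Physical capital: 0.42 × (-1.1) = -0.462 pp.
The labor force: 0.58 × 3 = 1.74 pp.
Output growth = 3.1 + 1.278 = 4.378%.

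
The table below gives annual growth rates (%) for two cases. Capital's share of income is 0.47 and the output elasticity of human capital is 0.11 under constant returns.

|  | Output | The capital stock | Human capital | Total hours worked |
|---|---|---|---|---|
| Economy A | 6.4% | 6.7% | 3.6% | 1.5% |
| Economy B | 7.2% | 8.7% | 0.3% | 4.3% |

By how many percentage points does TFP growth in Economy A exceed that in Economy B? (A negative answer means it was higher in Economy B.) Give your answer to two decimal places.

Labor's share = 1 − 0.47 − 0.11 = 0.42.
Economy A: TFP = 6.4 − 3.149 − 0.396 − 0.63 = 2.225%.
Economy B: TFP = 7.2 − 4.089 − 0.033 − 1.806 = 1.272%.
Difference = 2.225 − (1.272) = 0.953 pp.

0.95 percentage points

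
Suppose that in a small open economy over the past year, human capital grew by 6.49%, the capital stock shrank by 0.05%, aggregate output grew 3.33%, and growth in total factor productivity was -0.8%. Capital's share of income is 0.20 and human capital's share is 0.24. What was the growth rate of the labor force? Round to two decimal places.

4.61%

Labor's share = 1 − 0.2 − 0.24 = 0.56.
gY = gA + 0.2×(-0.05) + 0.24×6.49 + 0.56×g.
0.56×g = 3.33 + 0.8 − 1.5476 = 2.5824.
g = 2.5824 / 0.56 = 4.6114%.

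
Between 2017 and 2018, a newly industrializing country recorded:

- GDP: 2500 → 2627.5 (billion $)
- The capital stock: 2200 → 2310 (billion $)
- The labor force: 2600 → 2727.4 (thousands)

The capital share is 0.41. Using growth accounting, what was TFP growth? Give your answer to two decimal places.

GDP growth = (2627.5 − 2500) / 2500 = 5.1%.
The capital stock growth = (2310 − 2200) / 2200 = 5%.
The labor force growth = (2727.4 − 2600) / 2600 = 4.9%.
Labor's share = 1 − 0.41 = 0.59.
The capital stock: 0.41 × 5 = 2.05 pp.
The labor force: 0.59 × 4.9 = 2.891 pp.
TFP growth = 5.1 − 4.941 = 0.159%.

TFP growth was 0.16%.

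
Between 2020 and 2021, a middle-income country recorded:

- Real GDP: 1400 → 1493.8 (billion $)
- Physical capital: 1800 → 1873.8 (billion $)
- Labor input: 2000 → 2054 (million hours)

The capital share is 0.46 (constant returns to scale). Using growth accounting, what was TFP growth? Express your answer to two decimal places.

3.36%

Real GDP growth = (1493.8 − 1400) / 1400 = 6.7%.
Physical capital growth = (1873.8 − 1800) / 1800 = 4.1%.
Labor input growth = (2054 − 2000) / 2000 = 2.7%.
Labor's share = 1 − 0.46 = 0.54.
Physical capital: 0.46 × 4.1 = 1.886 pp.
Labor input: 0.54 × 2.7 = 1.458 pp.
TFP growth = 6.7 − 3.344 = 3.356%.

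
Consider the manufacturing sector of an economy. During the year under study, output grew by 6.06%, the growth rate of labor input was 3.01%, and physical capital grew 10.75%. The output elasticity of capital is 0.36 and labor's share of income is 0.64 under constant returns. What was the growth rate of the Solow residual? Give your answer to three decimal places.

Labor's share = 1 − 0.36 = 0.64.
Physical capital: 0.36 × 10.75 = 3.87 pp.
Labor input: 0.64 × 3.01 = 1.9264 pp.
TFP growth = 6.06 − 5.7964 = 0.2636%.

The Solow residual grew 0.264%.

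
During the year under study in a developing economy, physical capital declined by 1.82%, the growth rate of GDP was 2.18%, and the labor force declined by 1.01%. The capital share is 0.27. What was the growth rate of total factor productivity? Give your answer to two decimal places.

Labor's share = 1 − 0.27 = 0.73.
Physical capital: 0.27 × (-1.82) = -0.4914 pp.
The labor force: 0.73 × (-1.01) = -0.7373 pp.
TFP growth = 2.18 + 1.2287 = 3.4087%.

3.41%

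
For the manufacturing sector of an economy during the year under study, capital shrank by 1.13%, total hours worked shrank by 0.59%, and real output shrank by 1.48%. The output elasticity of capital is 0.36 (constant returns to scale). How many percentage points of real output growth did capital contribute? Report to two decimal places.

-0.41

Contribution = share × growth = 0.36 × (-1.13) = -0.4068 pp.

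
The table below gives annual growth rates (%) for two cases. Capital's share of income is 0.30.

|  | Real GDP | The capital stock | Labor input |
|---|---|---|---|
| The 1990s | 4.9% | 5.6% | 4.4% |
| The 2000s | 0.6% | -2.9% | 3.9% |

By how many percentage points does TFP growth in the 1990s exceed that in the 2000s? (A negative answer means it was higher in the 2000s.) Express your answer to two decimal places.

Labor's share = 1 − 0.3 = 0.7.
The 1990s: TFP = 4.9 − 1.68 − 3.08 = 0.14%.
The 2000s: TFP = 0.6 + 0.87 − 2.73 = -1.26%.
Difference = 0.14 − (-1.26) = 1.4 pp.

1.40 percentage points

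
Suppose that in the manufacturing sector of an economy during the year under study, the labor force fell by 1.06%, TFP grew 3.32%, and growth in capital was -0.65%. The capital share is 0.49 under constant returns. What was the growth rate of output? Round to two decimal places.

2.46%

Labor's share = 1 − 0.49 = 0.51.
Capital: 0.49 × (-0.65) = -0.3185 pp.
The labor force: 0.51 × (-1.06) = -0.5406 pp.
Output growth = 3.32 + (-0.8591) = 2.4609%.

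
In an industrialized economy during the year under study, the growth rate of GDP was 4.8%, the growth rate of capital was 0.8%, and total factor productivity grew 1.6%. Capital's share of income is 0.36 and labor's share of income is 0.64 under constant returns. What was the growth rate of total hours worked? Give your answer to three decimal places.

Labor's share = 1 − 0.36 = 0.64.
gY = gA + 0.36×0.8 + 0.64×g.
0.64×g = 4.8 − 1.6 − 0.288 = 2.912.
g = 2.912 / 0.64 = 4.55%.

4.550%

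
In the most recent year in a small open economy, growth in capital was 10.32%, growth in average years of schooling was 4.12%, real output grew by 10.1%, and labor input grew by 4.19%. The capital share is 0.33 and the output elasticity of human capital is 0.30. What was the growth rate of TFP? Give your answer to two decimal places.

3.91%

Labor's share = 1 − 0.33 − 0.3 = 0.37.
Capital: 0.33 × 10.32 = 3.4056 pp.
Average years of schooling: 0.3 × 4.12 = 1.236 pp.
Labor input: 0.37 × 4.19 = 1.5503 pp.
TFP growth = 10.1 − 6.1919 = 3.9081%.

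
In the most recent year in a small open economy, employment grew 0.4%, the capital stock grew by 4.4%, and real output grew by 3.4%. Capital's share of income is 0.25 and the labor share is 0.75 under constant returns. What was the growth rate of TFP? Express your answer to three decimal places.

Labor's share = 1 − 0.25 = 0.75.
The capital stock: 0.25 × 4.4 = 1.1 pp.
Employment: 0.75 × 0.4 = 0.3 pp.
TFP growth = 3.4 − 1.4 = 2%.

2.000%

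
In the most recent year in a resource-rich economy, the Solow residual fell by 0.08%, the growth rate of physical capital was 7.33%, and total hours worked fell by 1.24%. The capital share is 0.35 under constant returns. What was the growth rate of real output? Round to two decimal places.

Labor's share = 1 − 0.35 = 0.65.
Physical capital: 0.35 × 7.33 = 2.5655 pp.
Total hours worked: 0.65 × (-1.24) = -0.806 pp.
Output growth = -0.08 + 1.7595 = 1.6795%.

1.68%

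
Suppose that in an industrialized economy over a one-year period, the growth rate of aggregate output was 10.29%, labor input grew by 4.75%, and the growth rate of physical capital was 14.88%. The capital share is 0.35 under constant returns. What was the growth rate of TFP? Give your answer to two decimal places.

Labor's share = 1 − 0.35 = 0.65.
Physical capital: 0.35 × 14.88 = 5.208 pp.
Labor input: 0.65 × 4.75 = 3.0875 pp.
TFP growth = 10.29 − 8.2955 = 1.9945%.

TFP grew 1.99%.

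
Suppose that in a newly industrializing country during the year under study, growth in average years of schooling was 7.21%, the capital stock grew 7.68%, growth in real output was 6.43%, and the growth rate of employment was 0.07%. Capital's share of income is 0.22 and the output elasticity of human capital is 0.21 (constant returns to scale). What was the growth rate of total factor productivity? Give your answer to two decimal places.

Total factor productivity grew 3.19%.

Labor's share = 1 − 0.22 − 0.21 = 0.57.
The capital stock: 0.22 × 7.68 = 1.6896 pp.
Average years of schooling: 0.21 × 7.21 = 1.5141 pp.
Employment: 0.57 × 0.07 = 0.0399 pp.
TFP growth = 6.43 − 3.2436 = 3.1864%.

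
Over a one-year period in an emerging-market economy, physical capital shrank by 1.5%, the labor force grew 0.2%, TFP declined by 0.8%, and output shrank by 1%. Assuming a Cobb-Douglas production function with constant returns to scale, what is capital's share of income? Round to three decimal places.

gY = gA + α·gK + (1−α)·gL, so gY − gA − gL = α(gK − gL).
-1 + 0.8 − 0.2 = α × (-1.5 − 0.2).
-0.4 = -1.7 α, so α = 0.23529.

Capital's share of income is 0.235.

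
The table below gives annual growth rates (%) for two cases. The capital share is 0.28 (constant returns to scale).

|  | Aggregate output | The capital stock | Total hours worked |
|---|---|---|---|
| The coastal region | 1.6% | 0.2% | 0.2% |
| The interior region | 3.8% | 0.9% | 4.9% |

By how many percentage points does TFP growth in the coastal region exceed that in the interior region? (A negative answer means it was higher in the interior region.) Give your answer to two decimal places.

Labor's share = 1 − 0.28 = 0.72.
The coastal region: TFP = 1.6 − 0.056 − 0.144 = 1.4%.
The interior region: TFP = 3.8 − 0.252 − 3.528 = 0.02%.
Difference = 1.4 − (0.02) = 1.38 pp.

1.38 percentage points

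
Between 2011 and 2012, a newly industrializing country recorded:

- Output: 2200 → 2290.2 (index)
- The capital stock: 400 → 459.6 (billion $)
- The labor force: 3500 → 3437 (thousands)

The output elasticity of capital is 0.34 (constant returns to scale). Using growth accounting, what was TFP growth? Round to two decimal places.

0.22%

Output growth = (2290.2 − 2200) / 2200 = 4.1%.
The capital stock growth = (459.6 − 400) / 400 = 14.9%.
The labor force growth = (3437 − 3500) / 3500 = -1.8%.
Labor's share = 1 − 0.34 = 0.66.
The capital stock: 0.34 × 14.9 = 5.066 pp.
The labor force: 0.66 × (-1.8) = -1.188 pp.
TFP growth = 4.1 − 3.878 = 0.222%.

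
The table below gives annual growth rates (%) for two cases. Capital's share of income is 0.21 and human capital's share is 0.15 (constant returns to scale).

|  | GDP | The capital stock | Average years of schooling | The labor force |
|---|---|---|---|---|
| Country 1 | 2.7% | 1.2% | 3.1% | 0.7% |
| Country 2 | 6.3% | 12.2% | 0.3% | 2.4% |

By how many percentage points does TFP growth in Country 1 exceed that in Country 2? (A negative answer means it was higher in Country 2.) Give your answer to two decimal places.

Labor's share = 1 − 0.21 − 0.15 = 0.64.
Country 1: TFP = 2.7 − 0.252 − 0.465 − 0.448 = 1.535%.
Country 2: TFP = 6.3 − 2.562 − 0.045 − 1.536 = 2.157%.
Difference = 1.535 − (2.157) = -0.622 pp.

-0.62 percentage points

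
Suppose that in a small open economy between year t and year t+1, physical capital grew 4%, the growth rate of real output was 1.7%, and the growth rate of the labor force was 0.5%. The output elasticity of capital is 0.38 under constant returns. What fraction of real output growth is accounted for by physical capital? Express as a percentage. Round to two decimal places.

89.41%

Physical capital contributed 0.38 × 4 = 1.52 pp.
Share of growth = 1.52 / 1.7 × 100 = 89.4118%.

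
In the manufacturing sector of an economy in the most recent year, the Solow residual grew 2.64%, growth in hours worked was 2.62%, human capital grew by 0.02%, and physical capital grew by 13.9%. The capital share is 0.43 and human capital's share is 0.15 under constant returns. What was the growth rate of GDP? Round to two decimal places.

Labor's share = 1 − 0.43 − 0.15 = 0.42.
Physical capital: 0.43 × 13.9 = 5.977 pp.
Human capital: 0.15 × 0.02 = 0.003 pp.
Hours worked: 0.42 × 2.62 = 1.1004 pp.
Output growth = 2.64 + 7.0804 = 9.7204%.

9.72%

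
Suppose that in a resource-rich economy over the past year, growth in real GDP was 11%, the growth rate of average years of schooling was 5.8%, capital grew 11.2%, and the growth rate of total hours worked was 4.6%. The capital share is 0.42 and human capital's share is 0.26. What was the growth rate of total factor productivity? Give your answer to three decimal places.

Total factor productivity growth was 3.316%.

Labor's share = 1 − 0.42 − 0.26 = 0.32.
Capital: 0.42 × 11.2 = 4.704 pp.
Average years of schooling: 0.26 × 5.8 = 1.508 pp.
Total hours worked: 0.32 × 4.6 = 1.472 pp.
TFP growth = 11 − 7.684 = 3.316%.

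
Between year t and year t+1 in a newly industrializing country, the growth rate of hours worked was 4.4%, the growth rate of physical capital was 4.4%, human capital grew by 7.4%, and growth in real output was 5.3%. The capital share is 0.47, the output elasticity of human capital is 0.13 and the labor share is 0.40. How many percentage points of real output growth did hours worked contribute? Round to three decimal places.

1.760 pp

Labor's share = 1 − 0.47 − 0.13 = 0.4.
Contribution = share × growth = 0.4 × 4.4 = 1.76 pp.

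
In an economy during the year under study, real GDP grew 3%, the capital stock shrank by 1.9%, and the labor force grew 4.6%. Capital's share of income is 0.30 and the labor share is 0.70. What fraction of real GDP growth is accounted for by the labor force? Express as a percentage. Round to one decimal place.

Labor's share = 1 − 0.3 = 0.7.
The labor force contributed 0.7 × 4.6 = 3.22 pp.
Share of growth = 3.22 / 3 × 100 = 107.333%.

107.3%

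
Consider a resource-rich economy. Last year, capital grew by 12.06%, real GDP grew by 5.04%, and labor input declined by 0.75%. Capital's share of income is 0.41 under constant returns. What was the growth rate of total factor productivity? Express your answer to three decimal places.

0.538%

Labor's share = 1 − 0.41 = 0.59.
Capital: 0.41 × 12.06 = 4.9446 pp.
Labor input: 0.59 × (-0.75) = -0.4425 pp.
TFP growth = 5.04 − 4.5021 = 0.5379%.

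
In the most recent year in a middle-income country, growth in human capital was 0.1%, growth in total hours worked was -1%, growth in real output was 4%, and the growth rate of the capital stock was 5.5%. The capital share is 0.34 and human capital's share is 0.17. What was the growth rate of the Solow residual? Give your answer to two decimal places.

The Solow residual growth was 2.60%.

Labor's share = 1 − 0.34 − 0.17 = 0.49.
The capital stock: 0.34 × 5.5 = 1.87 pp.
Human capital: 0.17 × 0.1 = 0.017 pp.
Total hours worked: 0.49 × (-1) = -0.49 pp.
TFP growth = 4 − 1.397 = 2.603%.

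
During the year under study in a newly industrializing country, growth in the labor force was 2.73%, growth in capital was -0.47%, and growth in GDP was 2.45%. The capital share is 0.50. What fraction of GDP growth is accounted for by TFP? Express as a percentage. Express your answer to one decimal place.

Labor's share = 1 − 0.5 = 0.5.
Capital: 0.5 × (-0.47) = -0.235 pp.
The labor force: 0.5 × 2.73 = 1.365 pp.
TFP growth = 2.45 − 1.13 = 1.32%.
TFP share of growth = 1.32 / 2.45 × 100 = 53.878%.

TFP accounted for 53.9% of growth.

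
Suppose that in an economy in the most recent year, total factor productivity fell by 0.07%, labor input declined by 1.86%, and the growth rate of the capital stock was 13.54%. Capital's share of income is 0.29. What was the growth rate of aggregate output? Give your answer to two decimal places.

Labor's share = 1 − 0.29 = 0.71.
The capital stock: 0.29 × 13.54 = 3.9266 pp.
Labor input: 0.71 × (-1.86) = -1.3206 pp.
Output growth = -0.07 + 2.606 = 2.536%.

Aggregate output growth was 2.54%.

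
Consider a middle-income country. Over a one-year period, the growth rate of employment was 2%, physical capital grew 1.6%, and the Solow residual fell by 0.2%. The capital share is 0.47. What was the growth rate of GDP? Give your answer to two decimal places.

Labor's share = 1 − 0.47 = 0.53.
Physical capital: 0.47 × 1.6 = 0.752 pp.
Employment: 0.53 × 2 = 1.06 pp.
Output growth = -0.2 + 1.812 = 1.612%.

GDP growth was 1.61%.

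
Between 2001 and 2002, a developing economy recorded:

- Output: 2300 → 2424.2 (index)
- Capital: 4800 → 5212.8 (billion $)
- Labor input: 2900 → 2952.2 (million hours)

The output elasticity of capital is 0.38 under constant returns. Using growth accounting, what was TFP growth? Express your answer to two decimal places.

Output growth = (2424.2 − 2300) / 2300 = 5.4%.
Capital growth = (5212.8 − 4800) / 4800 = 8.6%.
Labor input growth = (2952.2 − 2900) / 2900 = 1.8%.
Labor's share = 1 − 0.38 = 0.62.
Capital: 0.38 × 8.6 = 3.268 pp.
Labor input: 0.62 × 1.8 = 1.116 pp.
TFP growth = 5.4 − 4.384 = 1.016%.

TFP growth was 1.02%.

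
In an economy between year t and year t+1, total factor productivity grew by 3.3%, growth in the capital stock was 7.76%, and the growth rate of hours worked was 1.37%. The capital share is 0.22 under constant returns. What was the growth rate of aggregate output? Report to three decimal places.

6.076%

Labor's share = 1 − 0.22 = 0.78.
The capital stock: 0.22 × 7.76 = 1.7072 pp.
Hours worked: 0.78 × 1.37 = 1.0686 pp.
Output growth = 3.3 + 2.7758 = 6.0758%.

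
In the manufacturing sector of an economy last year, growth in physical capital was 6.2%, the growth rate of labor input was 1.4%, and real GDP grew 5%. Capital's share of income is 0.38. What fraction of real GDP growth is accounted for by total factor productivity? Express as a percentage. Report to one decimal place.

Labor's share = 1 − 0.38 = 0.62.
Physical capital: 0.38 × 6.2 = 2.356 pp.
Labor input: 0.62 × 1.4 = 0.868 pp.
TFP growth = 5 − 3.224 = 1.776%.
TFP share of growth = 1.776 / 5 × 100 = 35.52%.

35.5%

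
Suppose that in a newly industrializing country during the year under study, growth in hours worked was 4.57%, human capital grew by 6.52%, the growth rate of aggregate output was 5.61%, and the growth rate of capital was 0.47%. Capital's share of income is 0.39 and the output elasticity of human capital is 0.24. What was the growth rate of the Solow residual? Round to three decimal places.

The Solow residual grew 2.171%.

Labor's share = 1 − 0.39 − 0.24 = 0.37.
Capital: 0.39 × 0.47 = 0.1833 pp.
Human capital: 0.24 × 6.52 = 1.5648 pp.
Hours worked: 0.37 × 4.57 = 1.6909 pp.
TFP growth = 5.61 − 3.439 = 2.171%.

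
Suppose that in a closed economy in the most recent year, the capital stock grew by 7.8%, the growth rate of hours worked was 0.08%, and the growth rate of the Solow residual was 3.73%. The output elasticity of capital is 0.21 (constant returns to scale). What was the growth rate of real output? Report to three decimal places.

5.431%

Labor's share = 1 − 0.21 = 0.79.
The capital stock: 0.21 × 7.8 = 1.638 pp.
Hours worked: 0.79 × 0.08 = 0.0632 pp.
Output growth = 3.73 + 1.7012 = 5.4312%.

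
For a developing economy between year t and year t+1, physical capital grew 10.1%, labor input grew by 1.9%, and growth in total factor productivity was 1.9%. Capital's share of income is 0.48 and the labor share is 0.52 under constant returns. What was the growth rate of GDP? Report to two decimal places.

Labor's share = 1 − 0.48 = 0.52.
Physical capital: 0.48 × 10.1 = 4.848 pp.
Labor input: 0.52 × 1.9 = 0.988 pp.
Output growth = 1.9 + 5.836 = 7.736%.

GDP growth was 7.74%.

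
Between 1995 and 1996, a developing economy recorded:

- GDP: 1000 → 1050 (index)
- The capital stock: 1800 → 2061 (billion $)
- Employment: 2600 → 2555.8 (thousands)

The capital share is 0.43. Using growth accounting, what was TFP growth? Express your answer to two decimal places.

GDP growth = (1050 − 1000) / 1000 = 5%.
The capital stock growth = (2061 − 1800) / 1800 = 14.5%.
Employment growth = (2555.8 − 2600) / 2600 = -1.7%.
Labor's share = 1 − 0.43 = 0.57.
The capital stock: 0.43 × 14.5 = 6.235 pp.
Employment: 0.57 × (-1.7) = -0.969 pp.
TFP growth = 5 − 5.266 = -0.266%.

-0.27%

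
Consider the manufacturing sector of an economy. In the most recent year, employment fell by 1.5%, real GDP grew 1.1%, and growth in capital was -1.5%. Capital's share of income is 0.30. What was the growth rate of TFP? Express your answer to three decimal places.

Labor's share = 1 − 0.3 = 0.7.
Capital: 0.3 × (-1.5) = -0.45 pp.
Employment: 0.7 × (-1.5) = -1.05 pp.
TFP growth = 1.1 + 1.5 = 2.6%.

TFP grew 2.600%.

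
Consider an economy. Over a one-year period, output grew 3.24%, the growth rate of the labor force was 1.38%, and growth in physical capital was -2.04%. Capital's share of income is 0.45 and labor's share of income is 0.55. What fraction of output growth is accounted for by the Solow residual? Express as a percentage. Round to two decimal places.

Labor's share = 1 − 0.45 = 0.55.
Physical capital: 0.45 × (-2.04) = -0.918 pp.
The labor force: 0.55 × 1.38 = 0.759 pp.
TFP growth = 3.24 + 0.159 = 3.399%.
TFP share of growth = 3.399 / 3.24 × 100 = 104.9074%.

104.91%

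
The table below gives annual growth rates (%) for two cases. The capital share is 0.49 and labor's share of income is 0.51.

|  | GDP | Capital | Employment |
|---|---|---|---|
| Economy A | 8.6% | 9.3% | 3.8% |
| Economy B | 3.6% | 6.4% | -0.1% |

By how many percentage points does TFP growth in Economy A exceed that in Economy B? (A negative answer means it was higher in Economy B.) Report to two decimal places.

Labor's share = 1 − 0.49 = 0.51.
Economy A: TFP = 8.6 − 4.557 − 1.938 = 2.105%.
Economy B: TFP = 3.6 − 3.136 + 0.051 = 0.515%.
Difference = 2.105 − (0.515) = 1.59 pp.

1.59 percentage points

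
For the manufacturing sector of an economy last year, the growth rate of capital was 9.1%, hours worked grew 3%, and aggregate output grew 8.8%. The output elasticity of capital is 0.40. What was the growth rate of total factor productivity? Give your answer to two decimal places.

Total factor productivity growth was 3.36%.

Labor's share = 1 − 0.4 = 0.6.
Capital: 0.4 × 9.1 = 3.64 pp.
Hours worked: 0.6 × 3 = 1.8 pp.
TFP growth = 8.8 − 5.44 = 3.36%.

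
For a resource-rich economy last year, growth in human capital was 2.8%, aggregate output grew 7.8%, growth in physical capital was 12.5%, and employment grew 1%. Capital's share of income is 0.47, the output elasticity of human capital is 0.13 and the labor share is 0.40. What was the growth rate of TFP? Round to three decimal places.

Labor's share = 1 − 0.47 − 0.13 = 0.4.
Physical capital: 0.47 × 12.5 = 5.875 pp.
Human capital: 0.13 × 2.8 = 0.364 pp.
Employment: 0.4 × 1 = 0.4 pp.
TFP growth = 7.8 − 6.639 = 1.161%.

1.161%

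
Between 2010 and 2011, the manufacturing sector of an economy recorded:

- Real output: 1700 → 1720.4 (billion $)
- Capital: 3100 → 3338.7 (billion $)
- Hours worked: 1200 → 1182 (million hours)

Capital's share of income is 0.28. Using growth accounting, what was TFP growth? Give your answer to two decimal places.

Real output growth = (1720.4 − 1700) / 1700 = 1.2%.
Capital growth = (3338.7 − 3100) / 3100 = 7.7%.
Hours worked growth = (1182 − 1200) / 1200 = -1.5%.
Labor's share = 1 − 0.28 = 0.72.
Capital: 0.28 × 7.7 = 2.156 pp.
Hours worked: 0.72 × (-1.5) = -1.08 pp.
TFP growth = 1.2 − 1.076 = 0.124%.

0.12%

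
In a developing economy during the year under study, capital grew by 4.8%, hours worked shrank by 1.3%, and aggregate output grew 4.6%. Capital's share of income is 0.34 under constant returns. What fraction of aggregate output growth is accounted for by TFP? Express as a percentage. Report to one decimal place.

TFP accounted for 83.2% of growth.

Labor's share = 1 − 0.34 = 0.66.
Capital: 0.34 × 4.8 = 1.632 pp.
Hours worked: 0.66 × (-1.3) = -0.858 pp.
TFP growth = 4.6 − 0.774 = 3.826%.
TFP share of growth = 3.826 / 4.6 × 100 = 83.174%.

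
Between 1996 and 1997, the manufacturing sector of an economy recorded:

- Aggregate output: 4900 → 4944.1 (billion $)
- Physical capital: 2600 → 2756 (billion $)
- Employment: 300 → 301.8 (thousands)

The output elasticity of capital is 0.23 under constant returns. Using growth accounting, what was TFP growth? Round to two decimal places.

-0.94%

Aggregate output growth = (4944.1 − 4900) / 4900 = 0.9%.
Physical capital growth = (2756 − 2600) / 2600 = 6%.
Employment growth = (301.8 − 300) / 300 = 0.6%.
Labor's share = 1 − 0.23 = 0.77.
Physical capital: 0.23 × 6 = 1.38 pp.
Employment: 0.77 × 0.6 = 0.462 pp.
TFP growth = 0.9 − 1.842 = -0.942%.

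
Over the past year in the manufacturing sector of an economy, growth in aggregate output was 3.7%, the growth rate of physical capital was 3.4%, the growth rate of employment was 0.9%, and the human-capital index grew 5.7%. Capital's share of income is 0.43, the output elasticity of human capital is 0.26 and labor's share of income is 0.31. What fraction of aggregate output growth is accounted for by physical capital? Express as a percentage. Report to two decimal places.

Physical capital contributed 0.43 × 3.4 = 1.462 pp.
Share of growth = 1.462 / 3.7 × 100 = 39.5135%.

39.51%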